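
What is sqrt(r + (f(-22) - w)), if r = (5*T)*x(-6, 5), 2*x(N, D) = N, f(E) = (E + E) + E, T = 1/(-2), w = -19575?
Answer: 3*sqrt(8674)/2 ≈ 139.70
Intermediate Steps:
T = -1/2 ≈ -0.50000
f(E) = 3*E (f(E) = 2*E + E = 3*E)
x(N, D) = N/2
r = 15/2 (r = (5*(-1/2))*((1/2)*(-6)) = -5/2*(-3) = 15/2 ≈ 7.5000)
sqrt(r + (f(-22) - w)) = sqrt(15/2 + (3*(-22) - 1*(-19575))) = sqrt(15/2 + (-66 + 19575)) = sqrt(15/2 + 19509) = sqrt(39033/2) = 3*sqrt(8674)/2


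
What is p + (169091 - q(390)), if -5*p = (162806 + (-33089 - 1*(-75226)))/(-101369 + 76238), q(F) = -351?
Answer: 21291439453/125655 ≈ 1.6944e+5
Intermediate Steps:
p = 204943/125655 (p = -(162806 + (-33089 - 1*(-75226)))/(5*(-101369 + 76238)) = -(162806 + (-33089 + 75226))/(5*(-25131)) = -(162806 + 42137)*(-1)/(5*25131) = -204943*(-1)/(5*25131) = -1/5*(-204943/25131) = 204943/125655 ≈ 1.6310)
p + (169091 - q(390)) = 204943/125655 + (169091 - 1*(-351)) = 204943/125655 + (169091 + 351) = 204943/125655 + 169442 = 21291439453/125655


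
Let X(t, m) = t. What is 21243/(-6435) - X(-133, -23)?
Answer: 278204/2145 ≈ 129.70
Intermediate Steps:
21243/(-6435) - X(-133, -23) = 21243/(-6435) - 1*(-133) = 21243*(-1/6435) + 133 = -7081/2145 + 133 = 278204/2145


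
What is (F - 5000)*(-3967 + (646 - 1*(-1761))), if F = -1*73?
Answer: 7913880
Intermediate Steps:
F = -73
(F - 5000)*(-3967 + (646 - 1*(-1761))) = (-73 - 5000)*(-3967 + (646 - 1*(-1761))) = -5073*(-3967 + (646 + 1761)) = -5073*(-3967 + 2407) = -5073*(-1560) = 7913880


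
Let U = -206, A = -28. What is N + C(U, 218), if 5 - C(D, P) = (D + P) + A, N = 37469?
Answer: 37490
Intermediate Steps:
C(D, P) = 33 - D - P (C(D, P) = 5 - ((D + P) - 28) = 5 - (-28 + D + P) = 5 + (28 - D - P) = 33 - D - P)
N + C(U, 218) = 37469 + (33 - 1*(-206) - 1*218) = 37469 + (33 + 206 - 218) = 37469 + 21 = 37490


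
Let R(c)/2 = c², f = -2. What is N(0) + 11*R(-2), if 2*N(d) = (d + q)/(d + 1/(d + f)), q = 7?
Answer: 81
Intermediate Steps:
N(d) = (7 + d)/(2*(d + 1/(-2 + d))) (N(d) = ((d + 7)/(d + 1/(d - 2)))/2 = ((7 + d)/(d + 1/(-2 + d)))/2 = (7 + d)/(2*(d + 1/(-2 + d))))
R(c) = 2*c²
N(0) + 11*R(-2) = (-14 + 0² + 5*0)/(2*(1 + 0² - 2*0)) + 11*(2*(-2)²) = (-14 + 0 + 0)/(2*(1 + 0 + 0)) + 11*(2*4) = (½)*(-14)/1 + 11*8 = (½)*1*(-14) + 88 = -7 + 88 = 81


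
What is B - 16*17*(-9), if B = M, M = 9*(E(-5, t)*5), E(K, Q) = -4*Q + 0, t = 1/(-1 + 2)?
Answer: 2268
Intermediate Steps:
t = 1 (t = 1/1 = 1)
E(K, Q) = -4*Q
M = -180 (M = 9*(-4*1*5) = 9*(-4*5) = 9*(-20) = -180)
B = -180
B - 16*17*(-9) = -180 - 16*17*(-9) = -180 - 272*(-9) = -180 - 1*(-2448) = -180 + 2448 = 2268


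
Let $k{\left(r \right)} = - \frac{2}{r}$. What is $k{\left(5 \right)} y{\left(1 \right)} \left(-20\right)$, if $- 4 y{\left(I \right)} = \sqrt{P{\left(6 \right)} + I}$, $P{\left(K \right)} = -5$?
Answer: $- 4 i \approx - 4.0 i$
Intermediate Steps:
$y{\left(I \right)} = - \frac{\sqrt{-5 + I}}{4}$
$k{\left(5 \right)} y{\left(1 \right)} \left(-20\right) = - \frac{2}{5} \left(- \frac{\sqrt{-5 + 1}}{4}\right) \left(-20\right) = \left(-2\right) \frac{1}{5} \left(- \frac{\sqrt{-4}}{4}\right) \left(-20\right) = - \frac{2 \left(- \frac{2 i}{4}\right)}{5} \left(-20\right) = - \frac{2 \left(- \frac{i}{2}\right)}{5} \left(-20\right) = \frac{i}{5} \left(-20\right) = - 4 i$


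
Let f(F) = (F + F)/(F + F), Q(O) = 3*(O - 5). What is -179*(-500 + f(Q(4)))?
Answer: 89321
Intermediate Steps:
Q(O) = -15 + 3*O (Q(O) = 3*(-5 + O) = -15 + 3*O)
f(F) = 1 (f(F) = (2*F)/((2*F)) = (2*F)*(1/(2*F)) = 1)
-179*(-500 + f(Q(4))) = -179*(-500 + 1) = -179*(-499) = 89321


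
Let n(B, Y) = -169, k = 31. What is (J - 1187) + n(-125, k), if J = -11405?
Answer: -12761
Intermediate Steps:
(J - 1187) + n(-125, k) = (-11405 - 1187) - 169 = -12592 - 169 = -12761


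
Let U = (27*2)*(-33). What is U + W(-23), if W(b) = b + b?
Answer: -1828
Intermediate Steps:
W(b) = 2*b
U = -1782 (U = 54*(-33) = -1782)
U + W(-23) = -1782 + 2*(-23) = -1782 - 46 = -1828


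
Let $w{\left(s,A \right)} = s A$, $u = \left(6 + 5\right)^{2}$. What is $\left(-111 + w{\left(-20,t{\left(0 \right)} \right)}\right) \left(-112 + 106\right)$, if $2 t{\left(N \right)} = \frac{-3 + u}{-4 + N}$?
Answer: $-1104$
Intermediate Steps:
$u = 121$ ($u = 11^{2} = 121$)
$t{\left(N \right)} = \frac{59}{-4 + N}$ ($t{\left(N \right)} = \frac{\left(-3 + 121\right) \frac{1}{-4 + N}}{2} = \frac{118 \frac{1}{-4 + N}}{2} = \frac{59}{-4 + N}$)
$w{\left(s,A \right)} = A s$
$\left(-111 + w{\left(-20,t{\left(0 \right)} \right)}\right) \left(-112 + 106\right) = \left(-111 + \frac{59}{-4 + 0} \left(-20\right)\right) \left(-112 + 106\right) = \left(-111 + \frac{59}{-4} \left(-20\right)\right) \left(-6\right) = \left(-111 + 59 \left(- \frac{1}{4}\right) \left(-20\right)\right) \left(-6\right) = \left(-111 - -295\right) \left(-6\right) = \left(-111 + 295\right) \left(-6\right) = 184 \left(-6\right) = -1104$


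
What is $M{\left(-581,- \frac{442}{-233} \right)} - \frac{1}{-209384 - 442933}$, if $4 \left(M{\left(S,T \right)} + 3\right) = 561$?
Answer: $\frac{358122037}{2609268} \approx 137.25$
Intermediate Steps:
$M{\left(S,T \right)} = \frac{549}{4}$ ($M{\left(S,T \right)} = -3 + \frac{1}{4} \cdot 561 = -3 + \frac{561}{4} = \frac{549}{4}$)
$M{\left(-581,- \frac{442}{-233} \right)} - \frac{1}{-209384 - 442933} = \frac{549}{4} - \frac{1}{-209384 - 442933} = \frac{549}{4} - \frac{1}{-652317} = \frac{549}{4} - - \frac{1}{652317} = \frac{549}{4} + \frac{1}{652317} = \frac{358122037}{2609268}$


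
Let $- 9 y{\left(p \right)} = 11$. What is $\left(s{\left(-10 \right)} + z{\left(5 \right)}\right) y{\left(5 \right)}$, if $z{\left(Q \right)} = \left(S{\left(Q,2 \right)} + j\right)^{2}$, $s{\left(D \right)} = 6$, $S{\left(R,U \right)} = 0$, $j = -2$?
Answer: $- \frac{110}{9} \approx -12.222$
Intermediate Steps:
$y{\left(p \right)} = - \frac{11}{9}$ ($y{\left(p \right)} = \left(- \frac{1}{9}\right) 11 = - \frac{11}{9}$)
$z{\left(Q \right)} = 4$ ($z{\left(Q \right)} = \left(0 - 2\right)^{2} = \left(-2\right)^{2} = 4$)
$\left(s{\left(-10 \right)} + z{\left(5 \right)}\right) y{\left(5 \right)} = \left(6 + 4\right) \left(- \frac{11}{9}\right) = 10 \left(- \frac{11}{9}\right) = - \frac{110}{9}$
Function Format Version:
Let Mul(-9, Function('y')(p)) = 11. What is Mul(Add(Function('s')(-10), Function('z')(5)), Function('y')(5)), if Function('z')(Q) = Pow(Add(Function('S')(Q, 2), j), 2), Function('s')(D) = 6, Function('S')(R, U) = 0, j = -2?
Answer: Rational(-110, 9) ≈ -12.222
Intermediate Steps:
Function('y')(p) = Rational(-11, 9) (Function('y')(p) = Mul(Rational(-1, 9), 11) = Rational(-11, 9))
Function('z')(Q) = 4 (Function('z')(Q) = Pow(Add(0, -2), 2) = Pow(-2, 2) = 4)
Mul(Add(Function('s')(-10), Function('z')(5)), Function('y')(5)) = Mul(Add(6, 4), Rational(-11, 9)) = Mul(10, Rational(-11, 9)) = Rational(-110, 9)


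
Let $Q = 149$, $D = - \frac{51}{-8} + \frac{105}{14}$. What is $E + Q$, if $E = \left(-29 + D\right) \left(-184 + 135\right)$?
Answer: $\frac{7121}{8} \approx 890.13$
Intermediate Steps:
$D = \frac{111}{8}$ ($D = \left(-51\right) \left(- \frac{1}{8}\right) + 105 \cdot \frac{1}{14} = \frac{51}{8} + \frac{15}{2} = \frac{111}{8} \approx 13.875$)
$E = \frac{5929}{8}$ ($E = \left(-29 + \frac{111}{8}\right) \left(-184 + 135\right) = \left(- \frac{121}{8}\right) \left(-49\right) = \frac{5929}{8} \approx 741.13$)
$E + Q = \frac{5929}{8} + 149 = \frac{7121}{8}$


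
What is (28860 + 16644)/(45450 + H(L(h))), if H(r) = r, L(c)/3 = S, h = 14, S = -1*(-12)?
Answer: 2528/2527 ≈ 1.0004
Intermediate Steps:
S = 12
L(c) = 36 (L(c) = 3*12 = 36)
(28860 + 16644)/(45450 + H(L(h))) = (28860 + 16644)/(45450 + 36) = 45504/45486 = 45504*(1/45486) = 2528/2527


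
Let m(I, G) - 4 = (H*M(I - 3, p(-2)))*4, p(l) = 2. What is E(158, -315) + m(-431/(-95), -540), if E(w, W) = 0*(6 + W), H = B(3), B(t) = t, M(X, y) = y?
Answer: 28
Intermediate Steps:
H = 3
m(I, G) = 28 (m(I, G) = 4 + (3*2)*4 = 4 + 6*4 = 4 + 24 = 28)
E(w, W) = 0
E(158, -315) + m(-431/(-95), -540) = 0 + 28 = 28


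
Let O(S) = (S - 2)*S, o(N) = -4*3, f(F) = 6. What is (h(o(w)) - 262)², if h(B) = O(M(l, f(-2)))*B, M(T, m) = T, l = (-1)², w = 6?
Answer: 62500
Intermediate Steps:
o(N) = -12
l = 1
O(S) = S*(-2 + S) (O(S) = (-2 + S)*S = S*(-2 + S))
h(B) = -B (h(B) = (1*(-2 + 1))*B = (1*(-1))*B = -B)
(h(o(w)) - 262)² = (-1*(-12) - 262)² = (12 - 262)² = (-250)² = 62500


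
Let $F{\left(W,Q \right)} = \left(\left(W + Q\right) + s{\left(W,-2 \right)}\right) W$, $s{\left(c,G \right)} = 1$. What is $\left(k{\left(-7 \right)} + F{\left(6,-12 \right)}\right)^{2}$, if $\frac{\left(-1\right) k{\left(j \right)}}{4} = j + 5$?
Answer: $484$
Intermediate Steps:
$k{\left(j \right)} = -20 - 4 j$ ($k{\left(j \right)} = - 4 \left(j + 5\right) = - 4 \left(5 + j\right) = -20 - 4 j$)
$F{\left(W,Q \right)} = W \left(1 + Q + W\right)$ ($F{\left(W,Q \right)} = \left(\left(W + Q\right) + 1\right) W = \left(\left(Q + W\right) + 1\right) W = \left(1 + Q + W\right) W = W \left(1 + Q + W\right)$)
$\left(k{\left(-7 \right)} + F{\left(6,-12 \right)}\right)^{2} = \left(\left(-20 - -28\right) + 6 \left(1 - 12 + 6\right)\right)^{2} = \left(\left(-20 + 28\right) + 6 \left(-5\right)\right)^{2} = \left(8 - 30\right)^{2} = \left(-22\right)^{2} = 484$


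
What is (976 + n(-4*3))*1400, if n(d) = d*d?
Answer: 1568000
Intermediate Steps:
n(d) = d**2
(976 + n(-4*3))*1400 = (976 + (-4*3)**2)*1400 = (976 + (-12)**2)*1400 = (976 + 144)*1400 = 1120*1400 = 1568000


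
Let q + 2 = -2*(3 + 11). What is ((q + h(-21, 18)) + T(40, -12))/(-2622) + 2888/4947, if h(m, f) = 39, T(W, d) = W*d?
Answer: 3300791/4323678 ≈ 0.76342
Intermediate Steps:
q = -30 (q = -2 - 2*(3 + 11) = -2 - 2*14 = -2 - 28 = -30)
((q + h(-21, 18)) + T(40, -12))/(-2622) + 2888/4947 = ((-30 + 39) + 40*(-12))/(-2622) + 2888/4947 = (9 - 480)*(-1/2622) + 2888*(1/4947) = -471*(-1/2622) + 2888/4947 = 157/874 + 2888/4947 = 3300791/4323678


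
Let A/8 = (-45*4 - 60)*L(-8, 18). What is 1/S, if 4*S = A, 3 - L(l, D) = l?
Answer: -1/5280 ≈ -0.00018939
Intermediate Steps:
L(l, D) = 3 - l
A = -21120 (A = 8*((-45*4 - 60)*(3 - 1*(-8))) = 8*((-180 - 60)*(3 + 8)) = 8*(-240*11) = 8*(-2640) = -21120)
S = -5280 (S = (¼)*(-21120) = -5280)
1/S = 1/(-5280) = -1/5280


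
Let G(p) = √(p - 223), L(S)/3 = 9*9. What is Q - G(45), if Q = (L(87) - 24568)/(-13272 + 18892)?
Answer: -4865/1124 - I*√178 ≈ -4.3283 - 13.342*I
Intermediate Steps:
L(S) = 243 (L(S) = 3*(9*9) = 3*81 = 243)
G(p) = √(-223 + p)
Q = -4865/1124 (Q = (243 - 24568)/(-13272 + 18892) = -24325/5620 = -24325*1/5620 = -4865/1124 ≈ -4.3283)
Q - G(45) = -4865/1124 - √(-223 + 45) = -4865/1124 - √(-178) = -4865/1124 - I*√178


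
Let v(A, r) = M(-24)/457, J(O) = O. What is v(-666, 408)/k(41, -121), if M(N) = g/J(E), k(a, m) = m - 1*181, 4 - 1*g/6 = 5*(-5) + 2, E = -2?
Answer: 81/138014 ≈ 0.00058690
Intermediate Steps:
g = 162 (g = 24 - 6*(5*(-5) + 2) = 24 - 6*(-25 + 2) = 24 - 6*(-23) = 24 + 138 = 162)
k(a, m) = -181 + m (k(a, m) = m - 181 = -181 + m)
M(N) = -81 (M(N) = 162/(-2) = 162*(-½) = -81)
v(A, r) = -81/457
v(-666, 408)/k(41, -121) = -81/(457*(-181 - 121)) = -81/457/(-302) = -81/457*(-1/302) = 81/138014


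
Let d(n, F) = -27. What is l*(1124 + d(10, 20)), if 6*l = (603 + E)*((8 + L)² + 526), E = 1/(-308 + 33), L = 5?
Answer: 12642670496/165 ≈ 7.6622e+7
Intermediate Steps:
E = -1/275 (E = 1/(-275) = -1/275 ≈ -0.0036364)
l = 11524768/165 (l = ((603 - 1/275)*((8 + 5)² + 526))/6 = (165824*(13² + 526)/275)/6 = (165824*(169 + 526)/275)/6 = ((165824/275)*695)/6 = (⅙)*(23049536/55) = 11524768/165 ≈ 69847.)
l*(1124 + d(10, 20)) = 11524768*(1124 - 27)/165 = (11524768/165)*1097 = 12642670496/165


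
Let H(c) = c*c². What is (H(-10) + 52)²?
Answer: 898704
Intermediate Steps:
H(c) = c³
(H(-10) + 52)² = ((-10)³ + 52)² = (-1000 + 52)² = (-948)² = 898704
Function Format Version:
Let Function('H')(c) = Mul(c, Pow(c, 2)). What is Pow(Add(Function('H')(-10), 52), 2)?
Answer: 898704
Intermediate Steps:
Function('H')(c) = Pow(c, 3)
Pow(Add(Function('H')(-10), 52), 2) = Pow(Add(Pow(-10, 3), 52), 2) = Pow(Add(-1000, 52), 2) = Pow(-948, 2) = 898704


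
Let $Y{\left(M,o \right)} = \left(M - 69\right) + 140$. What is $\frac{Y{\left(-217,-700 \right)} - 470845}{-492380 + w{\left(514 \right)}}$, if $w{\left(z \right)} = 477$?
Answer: $\frac{470991}{491903} \approx 0.95749$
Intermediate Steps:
$Y{\left(M,o \right)} = 71 + M$ ($Y{\left(M,o \right)} = \left(-69 + M\right) + 140 = 71 + M$)
$\frac{Y{\left(-217,-700 \right)} - 470845}{-492380 + w{\left(514 \right)}} = \frac{\left(71 - 217\right) - 470845}{-492380 + 477} = \frac{-146 - 470845}{-491903} = \left(-470991\right) \left(- \frac{1}{491903}\right) = \frac{470991}{491903}$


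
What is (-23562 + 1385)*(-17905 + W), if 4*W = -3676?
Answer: 417459848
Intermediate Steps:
W = -919 (W = (¼)*(-3676) = -919)
(-23562 + 1385)*(-17905 + W) = (-23562 + 1385)*(-17905 - 919) = -22177*(-18824) = 417459848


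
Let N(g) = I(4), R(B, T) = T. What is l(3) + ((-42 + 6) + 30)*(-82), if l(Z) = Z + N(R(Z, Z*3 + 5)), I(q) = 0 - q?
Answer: 491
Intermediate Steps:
I(q) = -q
N(g) = -4 (N(g) = -1*4 = -4)
l(Z) = -4 + Z (l(Z) = Z - 4 = -4 + Z)
l(3) + ((-42 + 6) + 30)*(-82) = (-4 + 3) + ((-42 + 6) + 30)*(-82) = -1 + (-36 + 30)*(-82) = -1 - 6*(-82) = -1 + 492 = 491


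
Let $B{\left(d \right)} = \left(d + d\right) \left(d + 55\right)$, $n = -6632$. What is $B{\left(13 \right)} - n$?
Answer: $8400$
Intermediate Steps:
$B{\left(d \right)} = 2 d \left(55 + d\right)$
$B{\left(13 \right)} - n = 2 \cdot 13 \left(55 + 13\right) - -6632 = 2 \cdot 13 \cdot 68 + 6632 = 1768 + 6632 = 8400$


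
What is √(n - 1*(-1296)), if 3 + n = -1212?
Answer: 9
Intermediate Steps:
n = -1215 (n = -3 - 1212 = -1215)
√(n - 1*(-1296)) = √(-1215 - 1*(-1296)) = √(-1215 + 1296) = √81 = 9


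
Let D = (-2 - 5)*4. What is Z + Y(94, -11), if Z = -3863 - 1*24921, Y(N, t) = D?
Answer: -28812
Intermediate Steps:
D = -28 (D = -7*4 = -28)
Y(N, t) = -28
Z = -28784 (Z = -3863 - 24921 = -28784)
Z + Y(94, -11) = -28784 - 28 = -28812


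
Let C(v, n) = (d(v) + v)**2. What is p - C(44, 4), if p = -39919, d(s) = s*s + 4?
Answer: -3976175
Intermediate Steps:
d(s) = 4 + s**2 (d(s) = s**2 + 4 = 4 + s**2)
C(v, n) = (4 + v + v**2)**2 (C(v, n) = ((4 + v**2) + v)**2 = (4 + v + v**2)**2)
p - C(44, 4) = -39919 - (4 + 44 + 44**2)**2 = -39919 - (4 + 44 + 1936)**2 = -39919 - 1*1984**2 = -39919 - 1*3936256 = -39919 - 3936256 = -3976175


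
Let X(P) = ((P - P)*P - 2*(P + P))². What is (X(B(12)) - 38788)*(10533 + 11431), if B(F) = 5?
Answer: -843154032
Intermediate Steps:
X(P) = 16*P² (X(P) = (0*P - 4*P)² = (0 - 4*P)² = (-4*P)² = 16*P²)
(X(B(12)) - 38788)*(10533 + 11431) = (16*5² - 38788)*(10533 + 11431) = (16*25 - 38788)*21964 = (400 - 38788)*21964 = -38388*21964 = -843154032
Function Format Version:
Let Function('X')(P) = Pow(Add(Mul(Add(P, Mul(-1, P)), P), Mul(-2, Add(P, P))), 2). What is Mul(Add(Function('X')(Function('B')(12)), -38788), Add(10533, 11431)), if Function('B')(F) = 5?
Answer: -843154032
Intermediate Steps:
Function('X')(P) = Mul(16, Pow(P, 2)) (Function('X')(P) = Pow(Add(Mul(0, P), Mul(-2, Mul(2, P))), 2) = Pow(Add(0, Mul(-4, P)), 2) = Pow(Mul(-4, P), 2) = Mul(16, Pow(P, 2)))
Mul(Add(Function('X')(Function('B')(12)), -38788), Add(10533, 11431)) = Mul(Add(Mul(16, Pow(5, 2)), -38788), Add(10533, 11431)) = Mul(Add(Mul(16, 25), -38788), 21964) = Mul(Add(400, -38788), 21964) = Mul(-38388, 21964) = -843154032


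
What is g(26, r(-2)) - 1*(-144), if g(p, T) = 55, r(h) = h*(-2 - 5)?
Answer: 199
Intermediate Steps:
r(h) = -7*h (r(h) = h*(-7) = -7*h)
g(26, r(-2)) - 1*(-144) = 55 - 1*(-144) = 55 + 144 = 199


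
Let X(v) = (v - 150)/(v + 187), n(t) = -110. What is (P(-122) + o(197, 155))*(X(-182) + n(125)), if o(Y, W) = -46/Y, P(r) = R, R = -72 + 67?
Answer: 909342/985 ≈ 923.19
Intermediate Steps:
R = -5
X(v) = (-150 + v)/(187 + v)
P(r) = -5
(P(-122) + o(197, 155))*(X(-182) + n(125)) = (-5 - 46/197)*((-150 - 182)/(187 - 182) - 110) = (-5 - 46*1/197)*(-332/5 - 110) = (-5 - 46/197)*((1/5)*(-332) - 110) = -1031*(-332/5 - 110)/197 = -1031/197*(-882/5) = 909342/985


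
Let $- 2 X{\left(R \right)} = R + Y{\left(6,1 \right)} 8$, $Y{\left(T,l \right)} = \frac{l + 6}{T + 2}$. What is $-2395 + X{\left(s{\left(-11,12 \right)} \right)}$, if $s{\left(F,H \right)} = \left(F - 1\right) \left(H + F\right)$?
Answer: $- \frac{4785}{2} \approx -2392.5$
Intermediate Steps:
$s{\left(F,H \right)} = \left(-1 + F\right) \left(F + H\right)$
$Y{\left(T,l \right)} = \frac{6 + l}{2 + T}$
$X{\left(R \right)} = - \frac{7}{2} - \frac{R}{2}$ ($X{\left(R \right)} = - \frac{R + \frac{6 + 1}{2 + 6} \cdot 8}{2} = - \frac{R + \frac{1}{8} \cdot 7 \cdot 8}{2} = - \frac{R + \frac{7}{8} \cdot 8}{2} = - \frac{R + 7}{2} = - \frac{7 + R}{2} = - \frac{7}{2} - \frac{R}{2}$)
$-2395 + X{\left(s{\left(-11,12 \right)} \right)} = -2395 - \left(\frac{7}{2} + \frac{\left(-11\right)^{2} - -11 - 12 - 132}{2}\right) = -2395 - \left(\frac{7}{2} + \frac{121 + 11 - 12 - 132}{2}\right) = -2395 - - \frac{5}{2} = -2395 + \left(- \frac{7}{2} + 6\right) = -2395 + \frac{5}{2} = - \frac{4785}{2}$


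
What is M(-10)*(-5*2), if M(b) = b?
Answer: 100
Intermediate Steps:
M(-10)*(-5*2) = -(-50)*2 = -10*(-10) = 100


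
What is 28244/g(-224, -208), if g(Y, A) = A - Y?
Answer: 7061/4 ≈ 1765.3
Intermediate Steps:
28244/g(-224, -208) = 28244/(-208 - 1*(-224)) = 28244/(-208 + 224) = 28244/16 = 28244*(1/16) = 7061/4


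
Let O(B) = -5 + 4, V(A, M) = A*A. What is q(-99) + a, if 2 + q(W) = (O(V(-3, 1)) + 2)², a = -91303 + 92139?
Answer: 835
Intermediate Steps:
V(A, M) = A²
O(B) = -1
a = 836
q(W) = -1 (q(W) = -2 + (-1 + 2)² = -2 + 1² = -2 + 1 = -1)
q(-99) + a = -1 + 836 = 835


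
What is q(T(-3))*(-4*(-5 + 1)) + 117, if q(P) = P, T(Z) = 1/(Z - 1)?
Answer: 113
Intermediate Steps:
T(Z) = 1/(-1 + Z)
q(T(-3))*(-4*(-5 + 1)) + 117 = (-4*(-5 + 1))/(-1 - 3) + 117 = (-4*(-4))/(-4) + 117 = -1/4*16 + 117 = -4 + 117 = 113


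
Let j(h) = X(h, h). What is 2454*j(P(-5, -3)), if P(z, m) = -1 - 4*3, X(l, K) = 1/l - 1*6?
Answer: -193866/13 ≈ -14913.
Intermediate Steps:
X(l, K) = -6 + 1/l (X(l, K) = 1/l - 6 = -6 + 1/l)
P(z, m) = -13 (P(z, m) = -1 - 12 = -13)
j(h) = -6 + 1/h
2454*j(P(-5, -3)) = 2454*(-6 + 1/(-13)) = 2454*(-6 - 1/13) = 2454*(-79/13) = -193866/13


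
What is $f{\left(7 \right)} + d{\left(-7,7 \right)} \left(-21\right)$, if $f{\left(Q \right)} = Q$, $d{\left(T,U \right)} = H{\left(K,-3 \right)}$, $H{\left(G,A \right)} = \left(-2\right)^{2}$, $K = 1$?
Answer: $-77$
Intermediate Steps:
$H{\left(G,A \right)} = 4$
$d{\left(T,U \right)} = 4$
$f{\left(7 \right)} + d{\left(-7,7 \right)} \left(-21\right) = 7 + 4 \left(-21\right) = 7 - 84 = -77$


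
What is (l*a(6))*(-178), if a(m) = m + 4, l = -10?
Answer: 17800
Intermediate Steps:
a(m) = 4 + m
(l*a(6))*(-178) = -10*(4 + 6)*(-178) = -10*10*(-178) = -100*(-178) = 17800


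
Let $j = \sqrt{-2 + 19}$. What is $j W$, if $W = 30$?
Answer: $30 \sqrt{17} \approx 123.69$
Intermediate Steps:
$j = \sqrt{17} \approx 4.1231$
$j W = \sqrt{17} \cdot 30 = 30 \sqrt{17}$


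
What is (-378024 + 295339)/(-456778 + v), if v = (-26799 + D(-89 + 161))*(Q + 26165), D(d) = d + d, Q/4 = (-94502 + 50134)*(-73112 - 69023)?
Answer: 82685/672372612286453 ≈ 1.2297e-10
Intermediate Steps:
Q = 25224982720 (Q = 4*((-94502 + 50134)*(-73112 - 69023)) = 4*(-44368*(-142135)) = 4*6306245680 = 25224982720)
D(d) = 2*d
v = -672372611829675 (v = (-26799 + 2*(-89 + 161))*(25224982720 + 26165) = (-26799 + 2*72)*25225008885 = (-26799 + 144)*25225008885 = -26655*25225008885 = -672372611829675)
(-378024 + 295339)/(-456778 + v) = (-378024 + 295339)/(-456778 - 672372611829675) = -82685/(-672372612286453) = -82685*(-1/672372612286453) = 82685/672372612286453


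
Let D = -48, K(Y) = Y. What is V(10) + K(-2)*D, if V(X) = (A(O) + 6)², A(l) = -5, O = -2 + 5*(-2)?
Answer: 97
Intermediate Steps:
O = -12 (O = -2 - 10 = -12)
V(X) = 1 (V(X) = (-5 + 6)² = 1² = 1)
V(10) + K(-2)*D = 1 - 2*(-48) = 1 + 96 = 97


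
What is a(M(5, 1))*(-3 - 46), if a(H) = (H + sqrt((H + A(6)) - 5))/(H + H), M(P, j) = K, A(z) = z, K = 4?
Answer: -49/2 - 49*sqrt(5)/8 ≈ -38.196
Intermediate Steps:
M(P, j) = 4
a(H) = (H + sqrt(1 + H))/(2*H) (a(H) = (H + sqrt((H + 6) - 5))/(H + H) = (H + sqrt((6 + H) - 5))/((2*H)) = (H + sqrt(1 + H))*(1/(2*H)) = (H + sqrt(1 + H))/(2*H))
a(M(5, 1))*(-3 - 46) = ((1/2)*(4 + sqrt(1 + 4))/4)*(-3 - 46) = ((1/2)*(1/4)*(4 + sqrt(5)))*(-49) = (1/2 + sqrt(5)/8)*(-49) = -49/2 - 49*sqrt(5)/8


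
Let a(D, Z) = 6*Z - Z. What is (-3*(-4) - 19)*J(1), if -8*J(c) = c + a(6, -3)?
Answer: -49/4 ≈ -12.250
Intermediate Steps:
a(D, Z) = 5*Z
J(c) = 15/8 - c/8 (J(c) = -(c + 5*(-3))/8 = -(c - 15)/8 = -(-15 + c)/8 = 15/8 - c/8)
(-3*(-4) - 19)*J(1) = (-3*(-4) - 19)*(15/8 - ⅛*1) = (12 - 19)*(15/8 - ⅛) = -7*7/4 = -49/4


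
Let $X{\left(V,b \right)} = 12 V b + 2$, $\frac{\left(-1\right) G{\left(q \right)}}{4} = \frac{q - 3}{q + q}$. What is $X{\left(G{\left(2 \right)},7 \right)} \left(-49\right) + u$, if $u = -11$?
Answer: $-4225$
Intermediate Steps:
$G{\left(q \right)} = - \frac{2 \left(-3 + q\right)}{q}$ ($G{\left(q \right)} = - 4 \frac{q - 3}{q + q} = - 4 \frac{-3 + q}{2 q} = - \frac{2 \left(-3 + q\right)}{q}$)
$X{\left(V,b \right)} = 2 + 12 V b$ ($X{\left(V,b \right)} = 12 V b + 2 = 2 + 12 V b$)
$X{\left(G{\left(2 \right)},7 \right)} \left(-49\right) + u = \left(2 + 12 \left(-2 + \frac{6}{2}\right) 7\right) \left(-49\right) - 11 = \left(2 + 12 \left(-2 + 6 \cdot \frac{1}{2}\right) 7\right) \left(-49\right) - 11 = \left(2 + 12 \left(-2 + 3\right) 7\right) \left(-49\right) - 11 = \left(2 + 12 \cdot 1 \cdot 7\right) \left(-49\right) - 11 = \left(2 + 84\right) \left(-49\right) - 11 = 86 \left(-49\right) - 11 = -4214 - 11 = -4225$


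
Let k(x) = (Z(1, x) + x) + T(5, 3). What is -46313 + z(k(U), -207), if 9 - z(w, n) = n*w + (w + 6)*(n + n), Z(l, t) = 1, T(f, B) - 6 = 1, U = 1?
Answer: -38231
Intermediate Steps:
T(f, B) = 7 (T(f, B) = 6 + 1 = 7)
k(x) = 8 + x (k(x) = (1 + x) + 7 = 8 + x)
z(w, n) = 9 - n*w - 2*n*(6 + w) (z(w, n) = 9 - (n*w + (w + 6)*(n + n)) = 9 - (n*w + (6 + w)*(2*n)) = 9 - (n*w + 2*n*(6 + w)) = 9 + (-n*w - 2*n*(6 + w)) = 9 - n*w - 2*n*(6 + w))
-46313 + z(k(U), -207) = -46313 + (9 - 12*(-207) - 3*(-207)*(8 + 1)) = -46313 + (9 + 2484 - 3*(-207)*9) = -46313 + (9 + 2484 + 5589) = -46313 + 8082 = -38231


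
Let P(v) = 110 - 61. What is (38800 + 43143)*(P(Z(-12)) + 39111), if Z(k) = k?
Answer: 3208887880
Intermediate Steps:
P(v) = 49
(38800 + 43143)*(P(Z(-12)) + 39111) = (38800 + 43143)*(49 + 39111) = 81943*39160 = 3208887880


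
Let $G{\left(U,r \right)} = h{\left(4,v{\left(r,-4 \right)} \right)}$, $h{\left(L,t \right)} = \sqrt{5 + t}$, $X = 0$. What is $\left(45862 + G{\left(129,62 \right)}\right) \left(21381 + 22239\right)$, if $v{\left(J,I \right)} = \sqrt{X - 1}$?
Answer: $2000500440 + 43620 \sqrt{5 + i} \approx 2.0006 \cdot 10^{9} + 9705.8 i$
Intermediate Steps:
$v{\left(J,I \right)} = i$ ($v{\left(J,I \right)} = \sqrt{0 - 1} = \sqrt{-1} = i$)
$G{\left(U,r \right)} = \sqrt{5 + i}$
$\left(45862 + G{\left(129,62 \right)}\right) \left(21381 + 22239\right) = \left(45862 + \sqrt{5 + i}\right) \left(21381 + 22239\right) = \left(45862 + \sqrt{5 + i}\right) 43620 = 2000500440 + 43620 \sqrt{5 + i}$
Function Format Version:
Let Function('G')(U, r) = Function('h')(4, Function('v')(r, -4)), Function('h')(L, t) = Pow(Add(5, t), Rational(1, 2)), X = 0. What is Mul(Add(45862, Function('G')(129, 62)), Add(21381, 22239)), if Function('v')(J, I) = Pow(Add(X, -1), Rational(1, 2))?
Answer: Add(2000500440, Mul(43620, Pow(Add(5, I), Rational(1, 2)))) ≈ Add(2.0006e+9, Mul(9705.8, I))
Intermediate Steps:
Function('v')(J, I) = I (Function('v')(J, I) = Pow(Add(0, -1), Rational(1, 2)) = Pow(-1, Rational(1, 2)) = I)
Function('G')(U, r) = Pow(Add(5, I), Rational(1, 2))
Mul(Add(45862, Function('G')(129, 62)), Add(21381, 22239)) = Mul(Add(45862, Pow(Add(5, I), Rational(1, 2))), Add(21381, 22239)) = Mul(Add(45862, Pow(Add(5, I), Rational(1, 2))), 43620) = Add(2000500440, Mul(43620, Pow(Add(5, I), Rational(1, 2))))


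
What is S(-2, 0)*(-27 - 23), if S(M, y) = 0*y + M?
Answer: 100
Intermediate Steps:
S(M, y) = M (S(M, y) = 0 + M = M)
S(-2, 0)*(-27 - 23) = -2*(-27 - 23) = -2*(-50) = 100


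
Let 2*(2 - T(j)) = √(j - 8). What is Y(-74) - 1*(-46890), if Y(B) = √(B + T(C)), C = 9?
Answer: 46890 + I*√290/2 ≈ 46890.0 + 8.5147*I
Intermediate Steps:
T(j) = 2 - √(-8 + j)/2 (T(j) = 2 - √(j - 8)/2 = 2 - √(-8 + j)/2)
Y(B) = √(3/2 + B) (Y(B) = √(B + (2 - √(-8 + 9)/2)) = √(B + (2 - √1/2)) = √(B + (2 - ½*1)) = √(B + (2 - ½)) = √(B + 3/2) = √(3/2 + B))
Y(-74) - 1*(-46890) = √(6 + 4*(-74))/2 - 1*(-46890) = √(6 - 296)/2 + 46890 = √(-290)/2 + 46890 = (I*√290)/2 + 46890 = I*√290/2 + 46890 = 46890 + I*√290/2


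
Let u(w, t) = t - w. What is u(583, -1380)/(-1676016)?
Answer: 1963/1676016 ≈ 0.0011712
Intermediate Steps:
u(583, -1380)/(-1676016) = (-1380 - 1*583)/(-1676016) = (-1380 - 583)*(-1/1676016) = -1963*(-1/1676016) = 1963/1676016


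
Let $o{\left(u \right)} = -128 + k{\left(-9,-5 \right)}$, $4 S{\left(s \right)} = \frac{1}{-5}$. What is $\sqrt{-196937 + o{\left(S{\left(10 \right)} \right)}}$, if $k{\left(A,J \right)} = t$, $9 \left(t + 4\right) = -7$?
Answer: $\frac{2 i \sqrt{443407}}{3} \approx 443.93 i$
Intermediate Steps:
$S{\left(s \right)} = - \frac{1}{20}$ ($S{\left(s \right)} = \frac{1}{4 \left(-5\right)} = \frac{1}{4} \left(- \frac{1}{5}\right) = - \frac{1}{20}$)
$t = - \frac{43}{9}$ ($t = -4 + \frac{1}{9} \left(-7\right) = -4 - \frac{7}{9} = - \frac{43}{9} \approx -4.7778$)
$k{\left(A,J \right)} = - \frac{43}{9}$
$o{\left(u \right)} = - \frac{1195}{9}$ ($o{\left(u \right)} = -128 - \frac{43}{9} = - \frac{1195}{9}$)
$\sqrt{-196937 + o{\left(S{\left(10 \right)} \right)}} = \sqrt{-196937 - \frac{1195}{9}} = \sqrt{- \frac{1773628}{9}} = \frac{2 i \sqrt{443407}}{3}$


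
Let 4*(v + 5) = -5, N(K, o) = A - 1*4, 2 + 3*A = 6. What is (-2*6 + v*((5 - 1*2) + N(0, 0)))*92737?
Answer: -15672553/12 ≈ -1.3060e+6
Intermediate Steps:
A = 4/3 (A = -2/3 + (1/3)*6 = -2/3 + 2 = 4/3 ≈ 1.3333)
N(K, o) = -8/3 (N(K, o) = 4/3 - 1*4 = 4/3 - 4 = -8/3)
v = -25/4 (v = -5 + (1/4)*(-5) = -5 - 5/4 = -25/4 ≈ -6.2500)
(-2*6 + v*((5 - 1*2) + N(0, 0)))*92737 = (-2*6 - 25*((5 - 1*2) - 8/3)/4)*92737 = (-12 - 25*((5 - 2) - 8/3)/4)*92737 = (-12 - 25*(3 - 8/3)/4)*92737 = (-12 - 25/4*1/3)*92737 = (-12 - 25/12)*92737 = -169/12*92737 = -15672553/12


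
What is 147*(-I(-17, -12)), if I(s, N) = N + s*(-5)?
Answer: -10731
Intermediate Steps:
I(s, N) = N - 5*s
147*(-I(-17, -12)) = 147*(-(-12 - 5*(-17))) = 147*(-(-12 + 85)) = 147*(-1*73) = 147*(-73) = -10731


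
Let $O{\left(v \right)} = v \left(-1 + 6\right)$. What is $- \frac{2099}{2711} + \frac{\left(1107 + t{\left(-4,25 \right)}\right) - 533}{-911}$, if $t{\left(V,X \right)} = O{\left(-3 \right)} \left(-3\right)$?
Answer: $- \frac{3590298}{2469721} \approx -1.4537$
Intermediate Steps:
$O{\left(v \right)} = 5 v$ ($O{\left(v \right)} = v 5 = 5 v$)
$t{\left(V,X \right)} = 45$ ($t{\left(V,X \right)} = 5 \left(-3\right) \left(-3\right) = \left(-15\right) \left(-3\right) = 45$)
$- \frac{2099}{2711} + \frac{\left(1107 + t{\left(-4,25 \right)}\right) - 533}{-911} = - \frac{2099}{2711} + \frac{\left(1107 + 45\right) - 533}{-911} = \left(-2099\right) \frac{1}{2711} + \left(1152 - 533\right) \left(- \frac{1}{911}\right) = - \frac{2099}{2711} + 619 \left(- \frac{1}{911}\right) = - \frac{2099}{2711} - \frac{619}{911} = - \frac{3590298}{2469721}$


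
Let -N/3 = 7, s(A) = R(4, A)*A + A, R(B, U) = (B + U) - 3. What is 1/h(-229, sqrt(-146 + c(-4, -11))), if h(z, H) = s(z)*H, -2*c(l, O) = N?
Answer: -I*sqrt(542)/14087393 ≈ -1.6526e-6*I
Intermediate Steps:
R(B, U) = -3 + B + U
s(A) = A + A*(1 + A) (s(A) = (-3 + 4 + A)*A + A = (1 + A)*A + A = A*(1 + A) + A = A + A*(1 + A))
N = -21 (N = -3*7 = -21)
c(l, O) = 21/2 (c(l, O) = -1/2*(-21) = 21/2)
h(z, H) = H*z*(2 + z) (h(z, H) = (z*(2 + z))*H = H*z*(2 + z))
1/h(-229, sqrt(-146 + c(-4, -11))) = 1/(sqrt(-146 + 21/2)*(-229)*(2 - 229)) = 1/(sqrt(-271/2)*(-229)*(-227)) = 1/((I*sqrt(542)/2)*(-229)*(-227)) = 1/(51983*I*sqrt(542)/2) = -I*sqrt(542)/14087393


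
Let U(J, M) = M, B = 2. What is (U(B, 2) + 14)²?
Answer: 256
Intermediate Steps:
(U(B, 2) + 14)² = (2 + 14)² = 16² = 256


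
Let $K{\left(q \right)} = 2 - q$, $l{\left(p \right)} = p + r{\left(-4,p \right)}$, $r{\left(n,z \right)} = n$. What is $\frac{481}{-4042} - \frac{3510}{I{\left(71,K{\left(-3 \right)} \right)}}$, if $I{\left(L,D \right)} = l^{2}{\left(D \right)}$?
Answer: $- \frac{14187901}{4042} \approx -3510.1$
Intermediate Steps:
$l{\left(p \right)} = -4 + p$ ($l{\left(p \right)} = p - 4 = -4 + p$)
$I{\left(L,D \right)} = \left(-4 + D\right)^{2}$
$\frac{481}{-4042} - \frac{3510}{I{\left(71,K{\left(-3 \right)} \right)}} = \frac{481}{-4042} - \frac{3510}{\left(-4 + \left(2 - -3\right)\right)^{2}} = 481 \left(- \frac{1}{4042}\right) - \frac{3510}{\left(-4 + \left(2 + 3\right)\right)^{2}} = - \frac{481}{4042} - \frac{3510}{\left(-4 + 5\right)^{2}} = - \frac{481}{4042} - \frac{3510}{1^{2}} = - \frac{481}{4042} - \frac{3510}{1} = - \frac{481}{4042} - 3510 = - \frac{14187901}{4042}$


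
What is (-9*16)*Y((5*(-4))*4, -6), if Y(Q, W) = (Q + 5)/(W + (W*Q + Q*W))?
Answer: 600/53 ≈ 11.321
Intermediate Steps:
Y(Q, W) = (5 + Q)/(W + 2*Q*W) (Y(Q, W) = (5 + Q)/(W + (Q*W + Q*W)) = (5 + Q)/(W + 2*Q*W))
(-9*16)*Y((5*(-4))*4, -6) = (-9*16)*((5 + (5*(-4))*4)/((-6)*(1 + 2*((5*(-4))*4)))) = -(-24)*(5 - 20*4)/(1 + 2*(-20*4)) = -(-24)*(5 - 80)/(1 + 2*(-80)) = -(-24)*(-75)/(1 - 160) = -(-24)*(-75)/(-159) = -(-24)*(-1)*(-75)/159 = -144*(-25/318) = 600/53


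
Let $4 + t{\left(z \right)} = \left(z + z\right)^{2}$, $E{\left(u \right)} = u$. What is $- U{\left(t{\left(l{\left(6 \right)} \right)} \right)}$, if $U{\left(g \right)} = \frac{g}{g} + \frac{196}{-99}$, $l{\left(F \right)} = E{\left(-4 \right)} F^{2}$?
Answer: $\frac{97}{99} \approx 0.9798$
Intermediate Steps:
$l{\left(F \right)} = - 4 F^{2}$
$t{\left(z \right)} = -4 + 4 z^{2}$ ($t{\left(z \right)} = -4 + \left(z + z\right)^{2} = -4 + \left(2 z\right)^{2} = -4 + 4 z^{2}$)
$U{\left(g \right)} = - \frac{97}{99}$ ($U{\left(g \right)} = 1 + 196 \left(- \frac{1}{99}\right) = 1 - \frac{196}{99} = - \frac{97}{99}$)
$- U{\left(t{\left(l{\left(6 \right)} \right)} \right)} = \left(-1\right) \left(- \frac{97}{99}\right) = \frac{97}{99}$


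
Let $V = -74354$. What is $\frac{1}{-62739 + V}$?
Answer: $- \frac{1}{137093} \approx -7.2943 \cdot 10^{-6}$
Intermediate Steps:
$\frac{1}{-62739 + V} = \frac{1}{-62739 - 74354} = \frac{1}{-137093} = - \frac{1}{137093}$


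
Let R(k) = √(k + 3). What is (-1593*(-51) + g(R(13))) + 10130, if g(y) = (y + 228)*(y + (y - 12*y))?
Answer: 82093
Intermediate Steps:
R(k) = √(3 + k)
g(y) = -10*y*(228 + y) (g(y) = (228 + y)*(y - 11*y) = (228 + y)*(-10*y) = -10*y*(228 + y))
(-1593*(-51) + g(R(13))) + 10130 = (-1593*(-51) - 10*√(3 + 13)*(228 + √(3 + 13))) + 10130 = (81243 - 10*√16*(228 + √16)) + 10130 = (81243 - 10*4*(228 + 4)) + 10130 = (81243 - 10*4*232) + 10130 = (81243 - 9280) + 10130 = 71963 + 10130 = 82093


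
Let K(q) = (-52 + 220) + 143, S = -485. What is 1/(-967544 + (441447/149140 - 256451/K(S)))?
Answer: -46382540/44915258093883 ≈ -1.0327e-6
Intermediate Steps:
K(q) = 311 (K(q) = 168 + 143 = 311)
1/(-967544 + (441447/149140 - 256451/K(S))) = 1/(-967544 + (441447/149140 - 256451/311)) = 1/(-967544 - 38109812123/46382540) = 1/(-44915258093883/46382540) = -46382540/44915258093883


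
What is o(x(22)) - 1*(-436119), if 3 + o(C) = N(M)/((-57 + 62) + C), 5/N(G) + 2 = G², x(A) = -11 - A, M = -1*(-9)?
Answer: 964688587/2212 ≈ 4.3612e+5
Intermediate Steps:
M = 9
N(G) = 5/(-2 + G²)
o(C) = -3 + 5/(79*(5 + C)) (o(C) = -3 + (5/(-2 + 9²))/((-57 + 62) + C) = -3 + (5/(-2 + 81))/(5 + C) = -3 + (5/79)/(5 + C) = -3 + (5*(1/79))/(5 + C) = -3 + 5/(79*(5 + C)))
o(x(22)) - 1*(-436119) = (-1180 - 237*(-11 - 1*22))/(79*(5 + (-11 - 1*22))) - 1*(-436119) = (-1180 - 237*(-11 - 22))/(79*(5 + (-11 - 22))) + 436119 = (-1180 - 237*(-33))/(79*(5 - 33)) + 436119 = (1/79)*(-1180 + 7821)/(-28) + 436119 = (1/79)*(-1/28)*6641 + 436119 = -6641/2212 + 436119 = 964688587/2212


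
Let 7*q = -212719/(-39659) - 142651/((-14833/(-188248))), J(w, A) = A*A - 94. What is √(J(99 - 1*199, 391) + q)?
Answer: I*√36626775612053785659722/588261947 ≈ 325.33*I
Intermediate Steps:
J(w, A) = -94 + A² (J(w, A) = A² - 94 = -94 + A²)
q = -1064990328641305/4117833629 (q = (-212719/(-39659) - 142651/((-14833/(-188248))))/7 = (-212719*(-1/39659) - 142651/((-14833*(-1/188248))))/7 = (212719/39659 - 142651/14833/188248)/7 = (212719/39659 - 142651*188248/14833)/7 = (212719/39659 - 26853765448/14833)/7 = (⅐)*(-1064990328641305/588261947) = -1064990328641305/4117833629 ≈ -2.5863e+5)
√(J(99 - 1*199, 391) + q) = √((-94 + 391²) - 1064990328641305/4117833629) = √((-94 + 152881) - 1064990328641305/4117833629) = √(152787 - 1064990328641305/4117833629) = √(-435838881967282/4117833629) = I*√36626775612053785659722/588261947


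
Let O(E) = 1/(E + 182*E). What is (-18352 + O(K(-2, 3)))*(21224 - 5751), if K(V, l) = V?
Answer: -103929557009/366 ≈ -2.8396e+8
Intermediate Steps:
O(E) = 1/(183*E)
(-18352 + O(K(-2, 3)))*(21224 - 5751) = (-18352 + (1/183)/(-2))*(21224 - 5751) = (-18352 + (1/183)*(-½))*15473 = (-18352 - 1/366)*15473 = -6716833/366*15473 = -103929557009/366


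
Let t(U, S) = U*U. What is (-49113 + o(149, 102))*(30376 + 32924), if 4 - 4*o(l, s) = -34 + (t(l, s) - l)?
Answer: -3457224450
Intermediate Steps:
t(U, S) = U²
o(l, s) = 19/2 - l²/4 + l/4 (o(l, s) = 1 - (-34 + (l² - l))/4 = 1 - (-34 + l² - l)/4 = 1 + (17/2 - l²/4 + l/4) = 19/2 - l²/4 + l/4)
(-49113 + o(149, 102))*(30376 + 32924) = (-49113 + (19/2 - ¼*149² + (¼)*149))*(30376 + 32924) = (-49113 + (19/2 - ¼*22201 + 149/4))*63300 = (-49113 + (19/2 - 22201/4 + 149/4))*63300 = (-49113 - 11007/2)*63300 = -109233/2*63300 = -3457224450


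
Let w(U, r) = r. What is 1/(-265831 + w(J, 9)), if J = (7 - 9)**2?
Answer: -1/265822 ≈ -3.7619e-6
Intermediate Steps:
J = 4 (J = (-2)**2 = 4)
1/(-265831 + w(J, 9)) = 1/(-265831 + 9) = 1/(-265822) = -1/265822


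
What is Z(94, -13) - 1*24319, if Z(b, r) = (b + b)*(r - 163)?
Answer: -57407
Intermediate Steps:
Z(b, r) = 2*b*(-163 + r) (Z(b, r) = (2*b)*(-163 + r) = 2*b*(-163 + r))
Z(94, -13) - 1*24319 = 2*94*(-163 - 13) - 1*24319 = 2*94*(-176) - 24319 = -33088 - 24319 = -57407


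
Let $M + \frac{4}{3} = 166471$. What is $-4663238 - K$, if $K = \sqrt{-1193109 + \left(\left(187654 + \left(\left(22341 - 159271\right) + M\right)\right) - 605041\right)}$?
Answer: $-4663238 - \frac{i \sqrt{14228607}}{3} \approx -4.6632 \cdot 10^{6} - 1257.4 i$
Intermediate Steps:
$M = \frac{499409}{3}$ ($M = - \frac{4}{3} + 166471 = \frac{499409}{3} \approx 1.6647 \cdot 10^{5}$)
$K = \frac{i \sqrt{14228607}}{3}$ ($K = \sqrt{-1193109 + \left(\left(187654 + \left(\left(22341 - 159271\right) + \frac{499409}{3}\right)\right) - 605041\right)} = \sqrt{-1193109 + \left(\left(187654 + \left(-136930 + \frac{499409}{3}\right)\right) - 605041\right)} = \sqrt{-1193109 + \left(\left(187654 + \frac{88619}{3}\right) - 605041\right)} = \sqrt{-1193109 + \left(\frac{651581}{3} - 605041\right)} = \sqrt{-1193109 - \frac{1163542}{3}} = \sqrt{- \frac{4742869}{3}} = \frac{i \sqrt{14228607}}{3} \approx 1257.4 i$)
$-4663238 - K = -4663238 - \frac{i \sqrt{14228607}}{3}$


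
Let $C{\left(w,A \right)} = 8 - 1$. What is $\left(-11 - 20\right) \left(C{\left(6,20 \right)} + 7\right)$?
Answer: $-434$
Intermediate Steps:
$C{\left(w,A \right)} = 7$
$\left(-11 - 20\right) \left(C{\left(6,20 \right)} + 7\right) = \left(-11 - 20\right) \left(7 + 7\right) = \left(-11 - 20\right) 14 = \left(-31\right) 14 = -434$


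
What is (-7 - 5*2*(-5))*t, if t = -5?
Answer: -215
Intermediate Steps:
(-7 - 5*2*(-5))*t = (-7 - 5*2*(-5))*(-5) = (-7 - 10*(-5))*(-5) = (-7 + 50)*(-5) = 43*(-5) = -215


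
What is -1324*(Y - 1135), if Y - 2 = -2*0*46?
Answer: 1500092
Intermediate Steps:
Y = 2 (Y = 2 - 2*0*46 = 2 + 0*46 = 2 + 0 = 2)
-1324*(Y - 1135) = -1324*(2 - 1135) = -1324*(-1133) = 1500092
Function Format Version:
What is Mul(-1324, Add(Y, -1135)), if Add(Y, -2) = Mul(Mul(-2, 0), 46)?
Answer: 1500092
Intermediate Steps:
Y = 2 (Y = Add(2, Mul(Mul(-2, 0), 46)) = Add(2, Mul(0, 46)) = Add(2, 0) = 2)
Mul(-1324, Add(Y, -1135)) = Mul(-1324, Add(2, -1135)) = Mul(-1324, -1133) = 1500092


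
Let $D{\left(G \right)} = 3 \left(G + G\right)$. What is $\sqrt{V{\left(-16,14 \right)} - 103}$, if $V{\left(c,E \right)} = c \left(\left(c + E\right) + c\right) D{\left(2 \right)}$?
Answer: $\sqrt{3353} \approx 57.905$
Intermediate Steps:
$D{\left(G \right)} = 6 G$ ($D{\left(G \right)} = 3 \cdot 2 G = 6 G$)
$V{\left(c,E \right)} = 12 c \left(E + 2 c\right)$ ($V{\left(c,E \right)} = c \left(\left(c + E\right) + c\right) 6 \cdot 2 = c \left(\left(E + c\right) + c\right) 12 = c \left(E + 2 c\right) 12 = 12 c \left(E + 2 c\right)$)
$\sqrt{V{\left(-16,14 \right)} - 103} = \sqrt{12 \left(-16\right) \left(14 + 2 \left(-16\right)\right) - 103} = \sqrt{12 \left(-16\right) \left(14 - 32\right) - 103} = \sqrt{12 \left(-16\right) \left(-18\right) - 103} = \sqrt{3456 - 103} = \sqrt{3353}$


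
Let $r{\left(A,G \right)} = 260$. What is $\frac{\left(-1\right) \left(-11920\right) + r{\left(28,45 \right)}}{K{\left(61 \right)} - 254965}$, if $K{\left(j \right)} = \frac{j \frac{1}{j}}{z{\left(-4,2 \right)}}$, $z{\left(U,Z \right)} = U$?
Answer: $- \frac{48720}{1019861} \approx -0.047771$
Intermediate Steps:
$K{\left(j \right)} = - \frac{1}{4}$ ($K{\left(j \right)} = \frac{j \frac{1}{j}}{-4} = 1 \left(- \frac{1}{4}\right) = - \frac{1}{4}$)
$\frac{\left(-1\right) \left(-11920\right) + r{\left(28,45 \right)}}{K{\left(61 \right)} - 254965} = \frac{\left(-1\right) \left(-11920\right) + 260}{- \frac{1}{4} - 254965} = \frac{11920 + 260}{- \frac{1019861}{4}} = 12180 \left(- \frac{4}{1019861}\right) = - \frac{48720}{1019861}$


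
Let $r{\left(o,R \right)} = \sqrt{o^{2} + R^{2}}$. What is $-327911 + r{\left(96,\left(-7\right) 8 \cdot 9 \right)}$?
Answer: $-327911 + 24 \sqrt{457} \approx -3.274 \cdot 10^{5}$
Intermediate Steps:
$r{\left(o,R \right)} = \sqrt{R^{2} + o^{2}}$
$-327911 + r{\left(96,\left(-7\right) 8 \cdot 9 \right)} = -327911 + \sqrt{\left(\left(-7\right) 8 \cdot 9\right)^{2} + 96^{2}} = -327911 + \sqrt{\left(\left(-56\right) 9\right)^{2} + 9216} = -327911 + \sqrt{\left(-504\right)^{2} + 9216} = -327911 + \sqrt{254016 + 9216} = -327911 + \sqrt{263232} = -327911 + 24 \sqrt{457}$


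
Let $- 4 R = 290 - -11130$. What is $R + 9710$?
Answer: $6855$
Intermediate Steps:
$R = -2855$ ($R = - \frac{290 - -11130}{4} = - \frac{290 + 11130}{4} = \left(- \frac{1}{4}\right) 11420 = -2855$)
$R + 9710 = -2855 + 9710 = 6855$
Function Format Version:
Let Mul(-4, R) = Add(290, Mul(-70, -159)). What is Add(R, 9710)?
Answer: 6855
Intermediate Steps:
R = -2855 (R = Mul(Rational(-1, 4), Add(290, Mul(-70, -159))) = Mul(Rational(-1, 4), Add(290, 11130)) = Mul(Rational(-1, 4), 11420) = -2855)
Add(R, 9710) = Add(-2855, 9710) = 6855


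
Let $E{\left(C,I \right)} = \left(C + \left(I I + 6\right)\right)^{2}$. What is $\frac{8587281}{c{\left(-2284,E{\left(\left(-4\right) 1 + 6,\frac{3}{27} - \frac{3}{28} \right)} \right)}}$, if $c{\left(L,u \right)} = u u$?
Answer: $\frac{139656129212020031514279936}{66614334521847201169921} \approx 2096.5$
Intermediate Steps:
$E{\left(C,I \right)} = \left(6 + C + I^{2}\right)^{2}$ ($E{\left(C,I \right)} = \left(C + \left(I^{2} + 6\right)\right)^{2} = \left(C + \left(6 + I^{2}\right)\right)^{2} = \left(6 + C + I^{2}\right)^{2}$)
$c{\left(L,u \right)} = u^{2}$
$\frac{8587281}{c{\left(-2284,E{\left(\left(-4\right) 1 + 6,\frac{3}{27} - \frac{3}{28} \right)} \right)}} = \frac{8587281}{\left(\left(6 + \left(\left(-4\right) 1 + 6\right) + \left(\frac{3}{27} - \frac{3}{28}\right)^{2}\right)^{2}\right)^{2}} = \frac{8587281}{\left(\left(6 + \left(-4 + 6\right) + \left(3 \cdot \frac{1}{27} - \frac{3}{28}\right)^{2}\right)^{2}\right)^{2}} = \frac{8587281}{\left(\left(6 + 2 + \left(\frac{1}{9} - \frac{3}{28}\right)^{2}\right)^{2}\right)^{2}} = \frac{8587281}{\left(\left(6 + 2 + \left(\frac{1}{252}\right)^{2}\right)^{2}\right)^{2}} = \frac{8587281}{\left(\left(6 + 2 + \frac{1}{63504}\right)^{2}\right)^{2}} = \frac{8587281}{\left(\left(\frac{508033}{63504}\right)^{2}\right)^{2}} = \frac{8587281}{\left(\frac{258097529089}{4032758016}\right)^{2}} = \frac{8587281}{\frac{66614334521847201169921}{16263137215612256256}} = 8587281 \cdot \frac{16263137215612256256}{66614334521847201169921} = \frac{139656129212020031514279936}{66614334521847201169921}$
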